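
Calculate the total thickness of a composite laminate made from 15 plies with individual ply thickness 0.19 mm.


h = n * t_ply = 15 * 0.19 = 2.85 mm

2.85 mm


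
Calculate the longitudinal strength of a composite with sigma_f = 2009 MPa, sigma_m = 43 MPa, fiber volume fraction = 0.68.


sigma_1 = sigma_f*Vf + sigma_m*(1-Vf) = 2009*0.68 + 43*0.32 = 1379.9 MPa

1379.9 MPa


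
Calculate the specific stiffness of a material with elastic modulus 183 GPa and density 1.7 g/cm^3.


Specific stiffness = E/rho = 183/1.7 = 107.6 GPa/(g/cm^3)

107.6 GPa/(g/cm^3)


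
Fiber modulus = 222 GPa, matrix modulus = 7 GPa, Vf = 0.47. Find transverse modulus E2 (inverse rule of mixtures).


1/E2 = Vf/Ef + (1-Vf)/Em = 0.47/222 + 0.53/7
E2 = 12.85 GPa

12.85 GPa


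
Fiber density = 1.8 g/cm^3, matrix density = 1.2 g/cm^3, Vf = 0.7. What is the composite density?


rho_c = rho_f*Vf + rho_m*(1-Vf) = 1.8*0.7 + 1.2*0.3 = 1.62 g/cm^3

1.62 g/cm^3


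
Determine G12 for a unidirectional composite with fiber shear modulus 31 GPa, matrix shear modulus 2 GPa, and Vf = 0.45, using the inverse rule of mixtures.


1/G12 = Vf/Gf + (1-Vf)/Gm = 0.45/31 + 0.55/2
G12 = 3.45 GPa

3.45 GPa


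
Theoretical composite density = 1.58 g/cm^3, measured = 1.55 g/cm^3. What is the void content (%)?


Void% = (rho_theo - rho_actual)/rho_theo * 100 = (1.58 - 1.55)/1.58 * 100 = 1.9%

1.9%


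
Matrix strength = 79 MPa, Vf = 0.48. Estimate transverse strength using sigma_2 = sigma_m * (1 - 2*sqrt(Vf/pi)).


factor = 1 - 2*sqrt(0.48/pi) = 0.2182
sigma_2 = 79 * 0.2182 = 17.24 MPa

17.24 MPa


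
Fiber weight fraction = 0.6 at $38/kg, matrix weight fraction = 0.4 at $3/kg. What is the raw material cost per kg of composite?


Cost = cost_f*Wf + cost_m*Wm = 38*0.6 + 3*0.4 = $24.0/kg

$24.0/kg


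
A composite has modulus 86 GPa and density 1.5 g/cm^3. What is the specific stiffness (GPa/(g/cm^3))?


Specific stiffness = E/rho = 86/1.5 = 57.3 GPa/(g/cm^3)

57.3 GPa/(g/cm^3)


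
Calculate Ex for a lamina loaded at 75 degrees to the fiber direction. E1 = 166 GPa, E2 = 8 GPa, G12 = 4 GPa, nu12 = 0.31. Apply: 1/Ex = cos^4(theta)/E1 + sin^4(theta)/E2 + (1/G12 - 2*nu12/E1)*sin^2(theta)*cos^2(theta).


cos^4(75) = 0.004487, sin^4(75) = 0.870513, sin^2(75)*cos^2(75) = 0.0625
1/G12 - 2*nu12/E1 = 1/4 - 2*0.31/166 = 0.246265 GPa^-1
1/Ex = 0.004487/166 + 0.870513/8 + 0.246265*0.0625 = 0.1242327 GPa^-1
Ex = 8.05 GPa

8.05 GPa


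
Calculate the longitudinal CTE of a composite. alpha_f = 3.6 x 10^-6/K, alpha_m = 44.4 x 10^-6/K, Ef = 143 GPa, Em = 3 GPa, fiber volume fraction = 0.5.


E1 = Ef*Vf + Em*(1-Vf) = 73.0
alpha_1 = (alpha_f*Ef*Vf + alpha_m*Em*(1-Vf))/E1 = 4.44 x 10^-6/K

4.44 x 10^-6/K


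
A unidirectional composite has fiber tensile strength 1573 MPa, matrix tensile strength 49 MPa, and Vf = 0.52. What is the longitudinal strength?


sigma_1 = sigma_f*Vf + sigma_m*(1-Vf) = 1573*0.52 + 49*0.48 = 841.5 MPa

841.5 MPa


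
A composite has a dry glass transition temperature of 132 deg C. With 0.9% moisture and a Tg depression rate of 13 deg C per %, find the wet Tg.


Tg_wet = Tg_dry - k*moisture = 132 - 13*0.9 = 120.3 deg C

120.3 deg C


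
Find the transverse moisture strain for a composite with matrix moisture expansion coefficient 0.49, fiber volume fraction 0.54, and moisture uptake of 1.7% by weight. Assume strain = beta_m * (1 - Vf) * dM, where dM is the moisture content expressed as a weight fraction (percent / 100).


dM = 1.7/100 = 0.017
strain = beta_m * (1-Vf) * dM = 0.49 * 0.46 * 0.017 = 0.0038318

0.0038318


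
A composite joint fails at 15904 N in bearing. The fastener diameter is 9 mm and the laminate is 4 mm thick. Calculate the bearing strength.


sigma_br = F/(d*h) = 15904/(9*4) = 441.8 MPa

441.8 MPa


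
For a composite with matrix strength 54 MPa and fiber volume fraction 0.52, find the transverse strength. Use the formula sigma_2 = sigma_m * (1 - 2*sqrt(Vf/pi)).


factor = 1 - 2*sqrt(0.52/pi) = 0.1863
sigma_2 = 54 * 0.1863 = 10.06 MPa

10.06 MPa


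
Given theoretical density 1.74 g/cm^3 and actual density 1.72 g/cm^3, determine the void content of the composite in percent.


Void% = (rho_theo - rho_actual)/rho_theo * 100 = (1.74 - 1.72)/1.74 * 100 = 1.15%

1.15%


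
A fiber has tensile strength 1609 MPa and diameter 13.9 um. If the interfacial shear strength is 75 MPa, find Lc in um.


Lc = sigma_f * d / (2 * tau_i) = 1609 * 13.9 / (2 * 75) = 149.1 um

149.1 um


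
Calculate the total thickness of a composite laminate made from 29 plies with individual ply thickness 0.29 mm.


h = n * t_ply = 29 * 0.29 = 8.41 mm

8.41 mm


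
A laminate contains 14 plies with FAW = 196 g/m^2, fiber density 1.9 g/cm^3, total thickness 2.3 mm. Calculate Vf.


Vf = n * FAW / (rho_f * h * 1000) = 14 * 196 / (1.9 * 2.3 * 1000) = 0.6279

0.6279


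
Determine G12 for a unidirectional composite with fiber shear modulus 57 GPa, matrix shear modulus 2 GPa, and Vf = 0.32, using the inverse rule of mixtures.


1/G12 = Vf/Gf + (1-Vf)/Gm = 0.32/57 + 0.68/2
G12 = 2.89 GPa

2.89 GPa


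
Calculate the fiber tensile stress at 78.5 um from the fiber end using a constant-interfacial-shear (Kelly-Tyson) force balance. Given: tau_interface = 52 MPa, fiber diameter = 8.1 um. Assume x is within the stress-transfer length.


Force balance: sigma_f * (pi*d^2/4) = tau * (pi*d) * x  ->  sigma_f = 4 * tau * x / d
sigma_f = 4 * 52 * 78.5 / 8.1 = 2015.8 MPa

2015.8 MPa


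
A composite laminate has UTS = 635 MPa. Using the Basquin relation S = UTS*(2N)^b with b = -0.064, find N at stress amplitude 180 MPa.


N = 0.5 * (S/UTS)^(1/b) = 0.5 * (180/635)^(1/-0.064) = 1.7934e+08 cycles

1.7934e+08 cycles


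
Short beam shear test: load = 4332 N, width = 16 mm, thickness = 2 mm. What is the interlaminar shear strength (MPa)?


ILSS = 3F/(4bh) = 3*4332/(4*16*2) = 101.53 MPa

101.53 MPa


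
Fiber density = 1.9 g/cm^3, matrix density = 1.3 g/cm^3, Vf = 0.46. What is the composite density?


rho_c = rho_f*Vf + rho_m*(1-Vf) = 1.9*0.46 + 1.3*0.54 = 1.576 g/cm^3

1.576 g/cm^3


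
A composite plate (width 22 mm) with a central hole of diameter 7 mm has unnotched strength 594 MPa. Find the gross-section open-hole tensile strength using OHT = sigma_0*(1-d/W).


OHT = sigma_0*(1-d/W) = 594*(1-7/22) = 405.0 MPa

405.0 MPa


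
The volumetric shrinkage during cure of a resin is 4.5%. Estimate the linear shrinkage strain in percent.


Linear shrinkage ≈ vol_shrink/3 = 4.5/3 = 1.5%

1.5%


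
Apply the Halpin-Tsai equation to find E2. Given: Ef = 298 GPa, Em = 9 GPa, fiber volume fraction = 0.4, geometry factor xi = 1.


eta = (Ef/Em - 1)/(Ef/Em + xi) = (33.1111 - 1)/(33.1111 + 1) = 0.9414
E2 = Em*(1+xi*eta*Vf)/(1-eta*Vf) = 19.87 GPa

19.87 GPa


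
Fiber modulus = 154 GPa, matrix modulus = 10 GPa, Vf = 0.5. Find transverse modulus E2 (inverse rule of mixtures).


1/E2 = Vf/Ef + (1-Vf)/Em = 0.5/154 + 0.5/10
E2 = 18.78 GPa

18.78 GPa


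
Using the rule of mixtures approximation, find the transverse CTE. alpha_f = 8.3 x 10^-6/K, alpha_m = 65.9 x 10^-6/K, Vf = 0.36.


alpha_2 = alpha_f*Vf + alpha_m*(1-Vf) = 8.3*0.36 + 65.9*0.64 = 45.2 x 10^-6/K

45.2 x 10^-6/K


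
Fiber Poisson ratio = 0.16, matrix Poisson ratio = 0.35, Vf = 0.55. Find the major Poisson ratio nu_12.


nu_12 = nu_f*Vf + nu_m*(1-Vf) = 0.16*0.55 + 0.35*0.45 = 0.2455

0.2455


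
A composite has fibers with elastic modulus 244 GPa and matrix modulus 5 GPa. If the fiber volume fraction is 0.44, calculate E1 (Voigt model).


E1 = Ef*Vf + Em*(1-Vf) = 244*0.44 + 5*0.56 = 110.16 GPa

110.16 GPa


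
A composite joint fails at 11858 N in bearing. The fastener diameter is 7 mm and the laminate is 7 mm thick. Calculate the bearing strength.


sigma_br = F/(d*h) = 11858/(7*7) = 242.0 MPa

242.0 MPa


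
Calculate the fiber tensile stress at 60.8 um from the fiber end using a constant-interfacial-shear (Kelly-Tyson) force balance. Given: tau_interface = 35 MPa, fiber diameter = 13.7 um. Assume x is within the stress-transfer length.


Force balance: sigma_f * (pi*d^2/4) = tau * (pi*d) * x  ->  sigma_f = 4 * tau * x / d
sigma_f = 4 * 35 * 60.8 / 13.7 = 621.3 MPa

621.3 MPa


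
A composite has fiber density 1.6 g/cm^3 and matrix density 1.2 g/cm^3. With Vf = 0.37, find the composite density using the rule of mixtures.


rho_c = rho_f*Vf + rho_m*(1-Vf) = 1.6*0.37 + 1.2*0.63 = 1.348 g/cm^3

1.348 g/cm^3


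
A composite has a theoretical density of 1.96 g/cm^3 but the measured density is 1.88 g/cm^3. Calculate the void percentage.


Void% = (rho_theo - rho_actual)/rho_theo * 100 = (1.96 - 1.88)/1.96 * 100 = 4.08%

4.08%


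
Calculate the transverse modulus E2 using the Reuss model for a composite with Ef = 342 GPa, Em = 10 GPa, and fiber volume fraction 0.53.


1/E2 = Vf/Ef + (1-Vf)/Em = 0.53/342 + 0.47/10
E2 = 20.6 GPa

20.6 GPa


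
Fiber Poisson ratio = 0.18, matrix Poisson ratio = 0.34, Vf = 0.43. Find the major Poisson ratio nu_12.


nu_12 = nu_f*Vf + nu_m*(1-Vf) = 0.18*0.43 + 0.34*0.57 = 0.2712

0.2712


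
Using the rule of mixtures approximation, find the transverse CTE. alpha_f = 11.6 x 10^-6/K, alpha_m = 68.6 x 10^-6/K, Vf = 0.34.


alpha_2 = alpha_f*Vf + alpha_m*(1-Vf) = 11.6*0.34 + 68.6*0.66 = 49.2 x 10^-6/K

49.2 x 10^-6/K


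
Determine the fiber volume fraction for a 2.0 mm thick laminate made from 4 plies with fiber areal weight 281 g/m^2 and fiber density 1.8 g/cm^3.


Vf = n * FAW / (rho_f * h * 1000) = 4 * 281 / (1.8 * 2.0 * 1000) = 0.3122

0.3122


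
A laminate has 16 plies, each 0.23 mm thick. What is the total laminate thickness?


h = n * t_ply = 16 * 0.23 = 3.68 mm

3.68 mm


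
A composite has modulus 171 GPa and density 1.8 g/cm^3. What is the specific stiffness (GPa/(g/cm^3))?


Specific stiffness = E/rho = 171/1.8 = 95.0 GPa/(g/cm^3)

95.0 GPa/(g/cm^3)


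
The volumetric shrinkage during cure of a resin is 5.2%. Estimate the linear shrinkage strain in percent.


Linear shrinkage ≈ vol_shrink/3 = 5.2/3 = 1.733%

1.733%


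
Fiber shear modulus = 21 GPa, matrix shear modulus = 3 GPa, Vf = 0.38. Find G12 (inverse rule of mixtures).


1/G12 = Vf/Gf + (1-Vf)/Gm = 0.38/21 + 0.62/3
G12 = 4.45 GPa

4.45 GPa


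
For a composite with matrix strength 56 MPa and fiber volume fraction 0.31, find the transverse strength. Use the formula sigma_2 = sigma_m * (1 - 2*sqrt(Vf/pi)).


factor = 1 - 2*sqrt(0.31/pi) = 0.3717
sigma_2 = 56 * 0.3717 = 20.82 MPa

20.82 MPa


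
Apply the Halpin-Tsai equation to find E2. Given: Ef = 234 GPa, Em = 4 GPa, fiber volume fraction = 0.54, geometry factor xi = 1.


eta = (Ef/Em - 1)/(Ef/Em + xi) = (58.5 - 1)/(58.5 + 1) = 0.9664
E2 = Em*(1+xi*eta*Vf)/(1-eta*Vf) = 12.73 GPa

12.73 GPa


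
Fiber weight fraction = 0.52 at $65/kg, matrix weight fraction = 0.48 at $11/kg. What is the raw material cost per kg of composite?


Cost = cost_f*Wf + cost_m*Wm = 65*0.52 + 11*0.48 = $39.08/kg

$39.08/kg


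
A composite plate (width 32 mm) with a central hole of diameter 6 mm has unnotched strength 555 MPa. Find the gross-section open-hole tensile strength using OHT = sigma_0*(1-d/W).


OHT = sigma_0*(1-d/W) = 555*(1-6/32) = 450.9 MPa

450.9 MPa


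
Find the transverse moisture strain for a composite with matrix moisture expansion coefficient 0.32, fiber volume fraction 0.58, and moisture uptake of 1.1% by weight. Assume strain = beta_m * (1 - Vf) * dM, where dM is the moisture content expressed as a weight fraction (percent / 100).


dM = 1.1/100 = 0.011
strain = beta_m * (1-Vf) * dM = 0.32 * 0.42 * 0.011 = 0.0014784

0.0014784


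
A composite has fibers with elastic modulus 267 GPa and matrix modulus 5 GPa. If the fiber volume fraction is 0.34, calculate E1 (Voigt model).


E1 = Ef*Vf + Em*(1-Vf) = 267*0.34 + 5*0.66 = 94.08 GPa

94.08 GPa


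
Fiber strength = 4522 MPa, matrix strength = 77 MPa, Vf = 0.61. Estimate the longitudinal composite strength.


sigma_1 = sigma_f*Vf + sigma_m*(1-Vf) = 4522*0.61 + 77*0.39 = 2788.5 MPa

2788.5 MPa


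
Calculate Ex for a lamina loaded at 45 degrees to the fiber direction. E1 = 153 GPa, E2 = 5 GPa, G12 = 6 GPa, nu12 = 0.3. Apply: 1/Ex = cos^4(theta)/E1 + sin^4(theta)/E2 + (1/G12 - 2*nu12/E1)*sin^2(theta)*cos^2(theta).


cos^4(45) = 0.25, sin^4(45) = 0.25, sin^2(45)*cos^2(45) = 0.25
1/G12 - 2*nu12/E1 = 1/6 - 2*0.3/153 = 0.162745 GPa^-1
1/Ex = 0.25/153 + 0.25/5 + 0.162745*0.25 = 0.0923203 GPa^-1
Ex = 10.83 GPa

10.83 GPa


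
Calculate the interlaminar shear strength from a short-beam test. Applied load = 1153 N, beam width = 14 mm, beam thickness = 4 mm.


ILSS = 3F/(4bh) = 3*1153/(4*14*4) = 15.44 MPa

15.44 MPa


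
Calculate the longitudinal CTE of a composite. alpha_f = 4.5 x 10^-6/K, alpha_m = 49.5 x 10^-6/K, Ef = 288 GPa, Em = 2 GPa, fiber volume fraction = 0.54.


E1 = Ef*Vf + Em*(1-Vf) = 156.44
alpha_1 = (alpha_f*Ef*Vf + alpha_m*Em*(1-Vf))/E1 = 4.76 x 10^-6/K

4.76 x 10^-6/K


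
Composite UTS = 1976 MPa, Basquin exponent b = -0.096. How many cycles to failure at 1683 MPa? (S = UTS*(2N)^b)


N = 0.5 * (S/UTS)^(1/b) = 0.5 * (1683/1976)^(1/-0.096) = 2.6610 cycles

2.6610 cycles


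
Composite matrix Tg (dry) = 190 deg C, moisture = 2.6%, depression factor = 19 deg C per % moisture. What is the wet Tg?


Tg_wet = Tg_dry - k*moisture = 190 - 19*2.6 = 140.6 deg C

140.6 deg C


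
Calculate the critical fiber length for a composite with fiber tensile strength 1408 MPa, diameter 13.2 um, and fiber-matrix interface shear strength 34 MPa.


Lc = sigma_f * d / (2 * tau_i) = 1408 * 13.2 / (2 * 34) = 273.3 um

273.3 um


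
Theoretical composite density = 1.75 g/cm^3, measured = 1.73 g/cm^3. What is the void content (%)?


Void% = (rho_theo - rho_actual)/rho_theo * 100 = (1.75 - 1.73)/1.75 * 100 = 1.14%

1.14%


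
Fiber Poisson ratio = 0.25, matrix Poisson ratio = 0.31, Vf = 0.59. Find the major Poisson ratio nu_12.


nu_12 = nu_f*Vf + nu_m*(1-Vf) = 0.25*0.59 + 0.31*0.41 = 0.2746

0.2746


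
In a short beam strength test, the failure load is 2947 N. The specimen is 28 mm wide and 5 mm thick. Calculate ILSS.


ILSS = 3F/(4bh) = 3*2947/(4*28*5) = 15.79 MPa

15.79 MPa


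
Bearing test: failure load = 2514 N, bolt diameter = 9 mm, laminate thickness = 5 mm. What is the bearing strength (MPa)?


sigma_br = F/(d*h) = 2514/(9*5) = 55.9 MPa

55.9 MPa


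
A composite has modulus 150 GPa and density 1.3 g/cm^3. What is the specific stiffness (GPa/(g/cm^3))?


Specific stiffness = E/rho = 150/1.3 = 115.4 GPa/(g/cm^3)

115.4 GPa/(g/cm^3)


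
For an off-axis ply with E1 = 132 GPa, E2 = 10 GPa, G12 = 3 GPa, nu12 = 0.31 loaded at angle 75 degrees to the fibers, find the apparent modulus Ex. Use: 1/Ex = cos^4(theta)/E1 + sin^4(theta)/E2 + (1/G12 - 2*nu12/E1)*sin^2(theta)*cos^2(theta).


cos^4(75) = 0.004487, sin^4(75) = 0.870513, sin^2(75)*cos^2(75) = 0.0625
1/G12 - 2*nu12/E1 = 1/3 - 2*0.31/132 = 0.328636 GPa^-1
1/Ex = 0.004487/132 + 0.870513/10 + 0.328636*0.0625 = 0.107625 GPa^-1
Ex = 9.29 GPa

9.29 GPa


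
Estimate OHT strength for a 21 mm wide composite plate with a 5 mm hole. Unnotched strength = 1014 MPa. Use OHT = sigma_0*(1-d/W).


OHT = sigma_0*(1-d/W) = 1014*(1-5/21) = 772.6 MPa

772.6 MPa


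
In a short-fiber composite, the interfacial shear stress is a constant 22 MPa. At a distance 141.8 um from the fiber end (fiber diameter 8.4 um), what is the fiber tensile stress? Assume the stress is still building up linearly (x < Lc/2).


Force balance: sigma_f * (pi*d^2/4) = tau * (pi*d) * x  ->  sigma_f = 4 * tau * x / d
sigma_f = 4 * 22 * 141.8 / 8.4 = 1485.5 MPa

1485.5 MPa


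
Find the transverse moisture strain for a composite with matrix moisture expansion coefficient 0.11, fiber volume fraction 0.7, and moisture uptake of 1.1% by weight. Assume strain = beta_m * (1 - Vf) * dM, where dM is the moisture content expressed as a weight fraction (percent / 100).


dM = 1.1/100 = 0.011
strain = beta_m * (1-Vf) * dM = 0.11 * 0.3 * 0.011 = 0.000363

0.000363


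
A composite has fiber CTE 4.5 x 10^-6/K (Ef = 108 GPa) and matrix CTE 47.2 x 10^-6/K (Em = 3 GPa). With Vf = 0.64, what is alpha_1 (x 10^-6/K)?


E1 = Ef*Vf + Em*(1-Vf) = 70.2
alpha_1 = (alpha_f*Ef*Vf + alpha_m*Em*(1-Vf))/E1 = 5.16 x 10^-6/K

5.16 x 10^-6/K


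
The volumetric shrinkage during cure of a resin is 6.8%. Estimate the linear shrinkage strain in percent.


Linear shrinkage ≈ vol_shrink/3 = 6.8/3 = 2.267%

2.267%


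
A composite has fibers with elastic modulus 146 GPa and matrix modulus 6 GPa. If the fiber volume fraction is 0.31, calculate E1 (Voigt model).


E1 = Ef*Vf + Em*(1-Vf) = 146*0.31 + 6*0.69 = 49.4 GPa

49.4 GPa


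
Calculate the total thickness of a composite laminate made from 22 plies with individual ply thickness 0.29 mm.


h = n * t_ply = 22 * 0.29 = 6.38 mm

6.38 mm


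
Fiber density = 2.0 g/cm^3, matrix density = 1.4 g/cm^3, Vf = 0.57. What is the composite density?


rho_c = rho_f*Vf + rho_m*(1-Vf) = 2.0*0.57 + 1.4*0.43 = 1.742 g/cm^3

1.742 g/cm^3


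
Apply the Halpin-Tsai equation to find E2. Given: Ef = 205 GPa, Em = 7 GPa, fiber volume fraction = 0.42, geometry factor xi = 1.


eta = (Ef/Em - 1)/(Ef/Em + xi) = (29.2857 - 1)/(29.2857 + 1) = 0.934
E2 = Em*(1+xi*eta*Vf)/(1-eta*Vf) = 16.04 GPa

16.04 GPa


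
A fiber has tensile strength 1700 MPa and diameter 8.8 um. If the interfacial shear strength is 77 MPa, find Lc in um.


Lc = sigma_f * d / (2 * tau_i) = 1700 * 8.8 / (2 * 77) = 97.1 um

97.1 um


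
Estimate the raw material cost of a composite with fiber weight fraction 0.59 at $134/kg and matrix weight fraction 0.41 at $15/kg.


Cost = cost_f*Wf + cost_m*Wm = 134*0.59 + 15*0.41 = $85.21/kg

$85.21/kg


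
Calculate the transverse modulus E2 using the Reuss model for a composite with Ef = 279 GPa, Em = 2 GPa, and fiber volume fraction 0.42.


1/E2 = Vf/Ef + (1-Vf)/Em = 0.42/279 + 0.58/2
E2 = 3.43 GPa

3.43 GPa


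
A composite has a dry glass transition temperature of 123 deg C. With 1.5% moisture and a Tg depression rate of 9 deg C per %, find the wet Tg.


Tg_wet = Tg_dry - k*moisture = 123 - 9*1.5 = 109.5 deg C

109.5 deg C


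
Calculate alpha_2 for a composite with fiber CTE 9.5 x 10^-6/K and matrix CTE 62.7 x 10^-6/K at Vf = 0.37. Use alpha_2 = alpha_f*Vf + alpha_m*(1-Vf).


alpha_2 = alpha_f*Vf + alpha_m*(1-Vf) = 9.5*0.37 + 62.7*0.63 = 43.0 x 10^-6/K

43.0 x 10^-6/K


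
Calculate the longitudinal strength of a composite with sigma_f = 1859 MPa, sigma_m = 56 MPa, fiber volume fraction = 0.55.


sigma_1 = sigma_f*Vf + sigma_m*(1-Vf) = 1859*0.55 + 56*0.45 = 1047.7 MPa

1047.7 MPa


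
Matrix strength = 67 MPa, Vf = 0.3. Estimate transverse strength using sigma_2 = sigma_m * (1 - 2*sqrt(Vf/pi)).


factor = 1 - 2*sqrt(0.3/pi) = 0.382
sigma_2 = 67 * 0.382 = 25.59 MPa

25.59 MPa


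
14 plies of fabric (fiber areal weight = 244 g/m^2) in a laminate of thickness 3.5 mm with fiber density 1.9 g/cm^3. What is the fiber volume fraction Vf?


Vf = n * FAW / (rho_f * h * 1000) = 14 * 244 / (1.9 * 3.5 * 1000) = 0.5137

0.5137


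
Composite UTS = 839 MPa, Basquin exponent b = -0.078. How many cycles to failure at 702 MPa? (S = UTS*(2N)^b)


N = 0.5 * (S/UTS)^(1/b) = 0.5 * (702/839)^(1/-0.078) = 4.9158 cycles

4.9158 cycles


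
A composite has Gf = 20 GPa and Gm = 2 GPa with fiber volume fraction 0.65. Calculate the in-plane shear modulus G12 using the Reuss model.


1/G12 = Vf/Gf + (1-Vf)/Gm = 0.65/20 + 0.35/2
G12 = 4.82 GPa

4.82 GPa


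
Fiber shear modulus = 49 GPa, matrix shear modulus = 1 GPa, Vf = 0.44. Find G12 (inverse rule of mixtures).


1/G12 = Vf/Gf + (1-Vf)/Gm = 0.44/49 + 0.56/1
G12 = 1.76 GPa

1.76 GPa


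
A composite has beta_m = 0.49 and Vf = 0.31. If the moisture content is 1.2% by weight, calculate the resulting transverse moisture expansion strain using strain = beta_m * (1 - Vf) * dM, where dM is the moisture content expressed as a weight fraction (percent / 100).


dM = 1.2/100 = 0.012
strain = beta_m * (1-Vf) * dM = 0.49 * 0.69 * 0.012 = 0.0040572

0.0040572


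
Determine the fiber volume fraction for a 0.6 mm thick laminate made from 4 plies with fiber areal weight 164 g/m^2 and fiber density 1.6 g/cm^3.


Vf = n * FAW / (rho_f * h * 1000) = 4 * 164 / (1.6 * 0.6 * 1000) = 0.6833

0.6833


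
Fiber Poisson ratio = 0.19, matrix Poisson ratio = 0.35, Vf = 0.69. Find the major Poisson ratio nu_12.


nu_12 = nu_f*Vf + nu_m*(1-Vf) = 0.19*0.69 + 0.35*0.31 = 0.2396

0.2396


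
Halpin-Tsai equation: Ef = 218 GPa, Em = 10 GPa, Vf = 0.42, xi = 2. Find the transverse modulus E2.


eta = (Ef/Em - 1)/(Ef/Em + xi) = (21.8 - 1)/(21.8 + 2) = 0.8739
E2 = Em*(1+xi*eta*Vf)/(1-eta*Vf) = 27.4 GPa

27.4 GPa


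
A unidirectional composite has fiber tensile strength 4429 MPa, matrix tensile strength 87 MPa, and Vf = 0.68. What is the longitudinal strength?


sigma_1 = sigma_f*Vf + sigma_m*(1-Vf) = 4429*0.68 + 87*0.32 = 3039.6 MPa

3039.6 MPa


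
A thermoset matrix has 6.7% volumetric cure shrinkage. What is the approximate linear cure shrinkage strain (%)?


Linear shrinkage ≈ vol_shrink/3 = 6.7/3 = 2.233%

2.233%


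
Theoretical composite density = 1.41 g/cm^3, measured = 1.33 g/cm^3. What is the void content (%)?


Void% = (rho_theo - rho_actual)/rho_theo * 100 = (1.41 - 1.33)/1.41 * 100 = 5.67%

5.67%


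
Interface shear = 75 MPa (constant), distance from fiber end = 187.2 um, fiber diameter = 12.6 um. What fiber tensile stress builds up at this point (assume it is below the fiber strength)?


Force balance: sigma_f * (pi*d^2/4) = tau * (pi*d) * x  ->  sigma_f = 4 * tau * x / d
sigma_f = 4 * 75 * 187.2 / 12.6 = 4457.1 MPa

4457.1 MPa


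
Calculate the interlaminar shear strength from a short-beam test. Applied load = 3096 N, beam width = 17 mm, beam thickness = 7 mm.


ILSS = 3F/(4bh) = 3*3096/(4*17*7) = 19.51 MPa

19.51 MPa


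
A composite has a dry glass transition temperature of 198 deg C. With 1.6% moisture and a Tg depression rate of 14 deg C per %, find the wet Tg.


Tg_wet = Tg_dry - k*moisture = 198 - 14*1.6 = 175.6 deg C

175.6 deg C


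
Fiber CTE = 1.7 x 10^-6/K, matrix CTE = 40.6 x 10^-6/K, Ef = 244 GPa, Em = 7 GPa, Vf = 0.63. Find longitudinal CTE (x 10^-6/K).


E1 = Ef*Vf + Em*(1-Vf) = 156.31
alpha_1 = (alpha_f*Ef*Vf + alpha_m*Em*(1-Vf))/E1 = 2.34 x 10^-6/K

2.34 x 10^-6/K


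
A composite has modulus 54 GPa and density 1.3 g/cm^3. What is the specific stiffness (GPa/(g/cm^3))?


Specific stiffness = E/rho = 54/1.3 = 41.5 GPa/(g/cm^3)

41.5 GPa/(g/cm^3)


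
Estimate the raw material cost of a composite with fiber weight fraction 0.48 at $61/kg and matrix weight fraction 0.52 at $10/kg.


Cost = cost_f*Wf + cost_m*Wm = 61*0.48 + 10*0.52 = $34.48/kg

$34.48/kg


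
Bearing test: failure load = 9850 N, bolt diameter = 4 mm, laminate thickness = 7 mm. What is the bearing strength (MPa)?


sigma_br = F/(d*h) = 9850/(4*7) = 351.8 MPa

351.8 MPa


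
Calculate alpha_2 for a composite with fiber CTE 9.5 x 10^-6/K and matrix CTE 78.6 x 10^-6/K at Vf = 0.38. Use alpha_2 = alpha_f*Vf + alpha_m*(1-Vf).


alpha_2 = alpha_f*Vf + alpha_m*(1-Vf) = 9.5*0.38 + 78.6*0.62 = 52.3 x 10^-6/K

52.3 x 10^-6/K


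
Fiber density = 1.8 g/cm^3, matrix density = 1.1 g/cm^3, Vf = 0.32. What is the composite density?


rho_c = rho_f*Vf + rho_m*(1-Vf) = 1.8*0.32 + 1.1*0.68 = 1.324 g/cm^3

1.324 g/cm^3


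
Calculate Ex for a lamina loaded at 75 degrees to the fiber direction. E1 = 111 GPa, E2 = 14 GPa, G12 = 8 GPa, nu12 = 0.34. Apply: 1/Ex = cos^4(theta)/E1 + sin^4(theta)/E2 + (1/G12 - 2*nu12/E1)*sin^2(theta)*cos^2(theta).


cos^4(75) = 0.004487, sin^4(75) = 0.870513, sin^2(75)*cos^2(75) = 0.0625
1/G12 - 2*nu12/E1 = 1/8 - 2*0.34/111 = 0.118874 GPa^-1
1/Ex = 0.004487/111 + 0.870513/14 + 0.118874*0.0625 = 0.0696495 GPa^-1
Ex = 14.36 GPa

14.36 GPa


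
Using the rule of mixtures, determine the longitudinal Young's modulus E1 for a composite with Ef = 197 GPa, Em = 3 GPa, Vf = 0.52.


E1 = Ef*Vf + Em*(1-Vf) = 197*0.52 + 3*0.48 = 103.88 GPa

103.88 GPa


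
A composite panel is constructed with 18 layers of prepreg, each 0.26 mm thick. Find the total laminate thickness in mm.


h = n * t_ply = 18 * 0.26 = 4.68 mm

4.68 mm


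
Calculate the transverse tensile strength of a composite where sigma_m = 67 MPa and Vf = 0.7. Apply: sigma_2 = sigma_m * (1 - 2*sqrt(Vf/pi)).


factor = 1 - 2*sqrt(0.7/pi) = 0.0559
sigma_2 = 67 * 0.0559 = 3.75 MPa

3.75 MPa


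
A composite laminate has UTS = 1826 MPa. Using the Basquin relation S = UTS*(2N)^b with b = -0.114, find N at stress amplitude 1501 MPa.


N = 0.5 * (S/UTS)^(1/b) = 0.5 * (1501/1826)^(1/-0.114) = 2.7902 cycles

2.7902 cycles


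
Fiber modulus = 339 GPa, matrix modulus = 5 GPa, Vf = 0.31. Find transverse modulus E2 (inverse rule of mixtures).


1/E2 = Vf/Ef + (1-Vf)/Em = 0.31/339 + 0.69/5
E2 = 7.2 GPa

7.2 GPa


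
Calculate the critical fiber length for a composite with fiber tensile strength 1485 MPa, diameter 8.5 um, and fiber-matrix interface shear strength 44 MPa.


Lc = sigma_f * d / (2 * tau_i) = 1485 * 8.5 / (2 * 44) = 143.4 um

143.4 um


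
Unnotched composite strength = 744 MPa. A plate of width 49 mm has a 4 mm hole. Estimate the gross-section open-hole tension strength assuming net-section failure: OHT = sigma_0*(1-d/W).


OHT = sigma_0*(1-d/W) = 744*(1-4/49) = 683.3 MPa

683.3 MPa


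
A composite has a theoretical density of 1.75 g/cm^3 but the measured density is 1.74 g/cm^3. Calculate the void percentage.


Void% = (rho_theo - rho_actual)/rho_theo * 100 = (1.75 - 1.74)/1.75 * 100 = 0.57%

0.57%


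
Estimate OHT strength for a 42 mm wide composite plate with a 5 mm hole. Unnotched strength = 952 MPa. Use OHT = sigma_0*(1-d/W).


OHT = sigma_0*(1-d/W) = 952*(1-5/42) = 838.7 MPa

838.7 MPa


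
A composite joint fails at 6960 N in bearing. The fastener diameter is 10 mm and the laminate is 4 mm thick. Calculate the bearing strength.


sigma_br = F/(d*h) = 6960/(10*4) = 174.0 MPa

174.0 MPa


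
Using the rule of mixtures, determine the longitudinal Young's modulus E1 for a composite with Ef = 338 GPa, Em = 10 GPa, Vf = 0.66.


E1 = Ef*Vf + Em*(1-Vf) = 338*0.66 + 10*0.34 = 226.48 GPa

226.48 GPa


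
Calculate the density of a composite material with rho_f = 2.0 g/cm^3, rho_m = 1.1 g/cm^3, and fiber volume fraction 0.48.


rho_c = rho_f*Vf + rho_m*(1-Vf) = 2.0*0.48 + 1.1*0.52 = 1.532 g/cm^3

1.532 g/cm^3


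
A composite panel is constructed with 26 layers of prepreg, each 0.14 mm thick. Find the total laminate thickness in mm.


h = n * t_ply = 26 * 0.14 = 3.64 mm

3.64 mm


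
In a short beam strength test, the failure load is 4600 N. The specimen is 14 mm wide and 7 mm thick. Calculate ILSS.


ILSS = 3F/(4bh) = 3*4600/(4*14*7) = 35.2 MPa

35.2 MPa


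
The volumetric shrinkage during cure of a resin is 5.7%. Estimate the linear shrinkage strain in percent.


Linear shrinkage ≈ vol_shrink/3 = 5.7/3 = 1.9%

1.9%


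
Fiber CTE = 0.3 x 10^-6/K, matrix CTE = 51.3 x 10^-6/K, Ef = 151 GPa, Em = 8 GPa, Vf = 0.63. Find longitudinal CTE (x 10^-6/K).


E1 = Ef*Vf + Em*(1-Vf) = 98.09
alpha_1 = (alpha_f*Ef*Vf + alpha_m*Em*(1-Vf))/E1 = 1.84 x 10^-6/K

1.84 x 10^-6/K


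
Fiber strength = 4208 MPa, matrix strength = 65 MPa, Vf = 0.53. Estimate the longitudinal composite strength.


sigma_1 = sigma_f*Vf + sigma_m*(1-Vf) = 4208*0.53 + 65*0.47 = 2260.8 MPa

2260.8 MPa


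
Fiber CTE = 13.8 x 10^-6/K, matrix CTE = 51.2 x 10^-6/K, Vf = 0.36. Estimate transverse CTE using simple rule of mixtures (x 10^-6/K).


alpha_2 = alpha_f*Vf + alpha_m*(1-Vf) = 13.8*0.36 + 51.2*0.64 = 37.7 x 10^-6/K

37.7 x 10^-6/K


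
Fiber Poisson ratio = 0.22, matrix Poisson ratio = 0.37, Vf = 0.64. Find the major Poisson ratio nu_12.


nu_12 = nu_f*Vf + nu_m*(1-Vf) = 0.22*0.64 + 0.37*0.36 = 0.274

0.274


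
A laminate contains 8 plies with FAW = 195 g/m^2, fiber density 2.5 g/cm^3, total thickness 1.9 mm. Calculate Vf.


Vf = n * FAW / (rho_f * h * 1000) = 8 * 195 / (2.5 * 1.9 * 1000) = 0.3284

0.3284


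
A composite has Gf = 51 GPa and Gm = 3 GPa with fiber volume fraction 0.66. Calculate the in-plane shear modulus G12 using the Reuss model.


1/G12 = Vf/Gf + (1-Vf)/Gm = 0.66/51 + 0.34/3
G12 = 7.92 GPa

7.92 GPa


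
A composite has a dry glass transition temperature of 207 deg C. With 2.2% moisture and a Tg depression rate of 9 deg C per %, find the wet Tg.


Tg_wet = Tg_dry - k*moisture = 207 - 9*2.2 = 187.2 deg C

187.2 deg C


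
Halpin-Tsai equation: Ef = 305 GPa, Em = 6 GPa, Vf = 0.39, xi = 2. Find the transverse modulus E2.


eta = (Ef/Em - 1)/(Ef/Em + xi) = (50.8333 - 1)/(50.8333 + 2) = 0.9432
E2 = Em*(1+xi*eta*Vf)/(1-eta*Vf) = 16.47 GPa

16.47 GPa


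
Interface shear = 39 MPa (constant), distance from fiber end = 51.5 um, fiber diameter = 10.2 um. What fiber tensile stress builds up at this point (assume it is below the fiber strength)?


Force balance: sigma_f * (pi*d^2/4) = tau * (pi*d) * x  ->  sigma_f = 4 * tau * x / d
sigma_f = 4 * 39 * 51.5 / 10.2 = 787.6 MPa

787.6 MPa


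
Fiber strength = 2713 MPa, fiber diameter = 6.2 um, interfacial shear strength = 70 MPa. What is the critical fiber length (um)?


Lc = sigma_f * d / (2 * tau_i) = 2713 * 6.2 / (2 * 70) = 120.1 um

120.1 um


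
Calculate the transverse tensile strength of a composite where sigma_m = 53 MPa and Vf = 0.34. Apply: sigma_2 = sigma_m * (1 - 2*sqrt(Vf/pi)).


factor = 1 - 2*sqrt(0.34/pi) = 0.342
sigma_2 = 53 * 0.342 = 18.13 MPa

18.13 MPa


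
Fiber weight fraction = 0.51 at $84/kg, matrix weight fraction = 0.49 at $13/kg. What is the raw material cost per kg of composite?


Cost = cost_f*Wf + cost_m*Wm = 84*0.51 + 13*0.49 = $49.21/kg

$49.21/kg


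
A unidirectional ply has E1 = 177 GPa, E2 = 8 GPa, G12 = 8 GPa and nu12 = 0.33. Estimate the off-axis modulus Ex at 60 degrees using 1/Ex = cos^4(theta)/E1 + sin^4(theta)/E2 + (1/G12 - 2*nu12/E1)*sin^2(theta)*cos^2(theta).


cos^4(60) = 0.0625, sin^4(60) = 0.5625, sin^2(60)*cos^2(60) = 0.1875
1/G12 - 2*nu12/E1 = 1/8 - 2*0.33/177 = 0.121271 GPa^-1
1/Ex = 0.0625/177 + 0.5625/8 + 0.121271*0.1875 = 0.093404 GPa^-1
Ex = 10.71 GPa

10.71 GPa


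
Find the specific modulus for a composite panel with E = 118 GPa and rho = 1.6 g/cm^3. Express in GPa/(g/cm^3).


Specific stiffness = E/rho = 118/1.6 = 73.8 GPa/(g/cm^3)

73.8 GPa/(g/cm^3)


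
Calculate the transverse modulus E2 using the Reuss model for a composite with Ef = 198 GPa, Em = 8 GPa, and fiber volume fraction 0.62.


1/E2 = Vf/Ef + (1-Vf)/Em = 0.62/198 + 0.38/8
E2 = 19.75 GPa

19.75 GPa


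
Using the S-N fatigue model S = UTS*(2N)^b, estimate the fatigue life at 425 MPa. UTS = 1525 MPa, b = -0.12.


N = 0.5 * (S/UTS)^(1/b) = 0.5 * (425/1525)^(1/-0.12) = 21036.7002 cycles

21036.7002 cycles


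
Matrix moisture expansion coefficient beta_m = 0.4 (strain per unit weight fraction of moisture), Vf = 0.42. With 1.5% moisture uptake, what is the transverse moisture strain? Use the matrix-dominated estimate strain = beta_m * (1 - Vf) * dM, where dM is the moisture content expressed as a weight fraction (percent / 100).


dM = 1.5/100 = 0.015
strain = beta_m * (1-Vf) * dM = 0.4 * 0.58 * 0.015 = 0.00348

0.00348


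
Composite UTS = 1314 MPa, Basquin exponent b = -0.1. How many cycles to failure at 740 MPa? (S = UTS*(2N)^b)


N = 0.5 * (S/UTS)^(1/b) = 0.5 * (740/1314)^(1/-0.1) = 155.8140 cycles

155.8140 cycles


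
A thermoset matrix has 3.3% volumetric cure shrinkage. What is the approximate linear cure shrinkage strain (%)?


Linear shrinkage ≈ vol_shrink/3 = 3.3/3 = 1.1%

1.1%


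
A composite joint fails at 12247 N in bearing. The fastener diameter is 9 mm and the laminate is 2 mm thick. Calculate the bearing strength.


sigma_br = F/(d*h) = 12247/(9*2) = 680.4 MPa

680.4 MPa


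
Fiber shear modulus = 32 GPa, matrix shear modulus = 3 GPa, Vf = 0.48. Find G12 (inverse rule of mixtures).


1/G12 = Vf/Gf + (1-Vf)/Gm = 0.48/32 + 0.52/3
G12 = 5.31 GPa

5.31 GPa


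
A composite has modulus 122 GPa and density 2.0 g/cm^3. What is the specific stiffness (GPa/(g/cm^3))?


Specific stiffness = E/rho = 122/2.0 = 61.0 GPa/(g/cm^3)

61.0 GPa/(g/cm^3)


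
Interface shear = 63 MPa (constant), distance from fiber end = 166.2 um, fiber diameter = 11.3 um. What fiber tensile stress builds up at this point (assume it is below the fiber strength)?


Force balance: sigma_f * (pi*d^2/4) = tau * (pi*d) * x  ->  sigma_f = 4 * tau * x / d
sigma_f = 4 * 63 * 166.2 / 11.3 = 3706.4 MPa

3706.4 MPa


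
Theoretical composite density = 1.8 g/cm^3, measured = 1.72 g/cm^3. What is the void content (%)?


Void% = (rho_theo - rho_actual)/rho_theo * 100 = (1.8 - 1.72)/1.8 * 100 = 4.44%

4.44%


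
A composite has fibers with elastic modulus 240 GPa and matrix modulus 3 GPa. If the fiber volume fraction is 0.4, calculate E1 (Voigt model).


E1 = Ef*Vf + Em*(1-Vf) = 240*0.4 + 3*0.6 = 97.8 GPa

97.8 GPa


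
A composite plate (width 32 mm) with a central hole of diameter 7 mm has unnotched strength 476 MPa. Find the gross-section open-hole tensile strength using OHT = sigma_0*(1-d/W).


OHT = sigma_0*(1-d/W) = 476*(1-7/32) = 371.9 MPa

371.9 MPa


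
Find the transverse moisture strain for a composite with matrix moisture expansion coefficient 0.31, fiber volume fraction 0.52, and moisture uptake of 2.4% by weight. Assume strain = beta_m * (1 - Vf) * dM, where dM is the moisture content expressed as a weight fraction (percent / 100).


dM = 2.4/100 = 0.024
strain = beta_m * (1-Vf) * dM = 0.31 * 0.48 * 0.024 = 0.0035712

0.0035712


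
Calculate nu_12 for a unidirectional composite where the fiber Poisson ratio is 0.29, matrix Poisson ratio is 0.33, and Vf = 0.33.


nu_12 = nu_f*Vf + nu_m*(1-Vf) = 0.29*0.33 + 0.33*0.67 = 0.3168

0.3168


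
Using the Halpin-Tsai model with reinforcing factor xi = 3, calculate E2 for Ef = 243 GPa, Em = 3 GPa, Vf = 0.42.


eta = (Ef/Em - 1)/(Ef/Em + xi) = (81.0 - 1)/(81.0 + 3) = 0.9524
E2 = Em*(1+xi*eta*Vf)/(1-eta*Vf) = 11.0 GPa

11.0 GPa


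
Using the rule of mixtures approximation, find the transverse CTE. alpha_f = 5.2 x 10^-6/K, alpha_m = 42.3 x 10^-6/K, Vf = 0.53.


alpha_2 = alpha_f*Vf + alpha_m*(1-Vf) = 5.2*0.53 + 42.3*0.47 = 22.6 x 10^-6/K

22.6 x 10^-6/K


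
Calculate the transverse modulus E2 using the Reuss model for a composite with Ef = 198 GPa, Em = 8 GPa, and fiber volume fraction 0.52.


1/E2 = Vf/Ef + (1-Vf)/Em = 0.52/198 + 0.48/8
E2 = 15.97 GPa

15.97 GPa


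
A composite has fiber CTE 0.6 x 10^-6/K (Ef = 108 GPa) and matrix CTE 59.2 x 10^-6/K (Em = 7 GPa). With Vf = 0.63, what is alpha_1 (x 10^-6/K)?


E1 = Ef*Vf + Em*(1-Vf) = 70.63
alpha_1 = (alpha_f*Ef*Vf + alpha_m*Em*(1-Vf))/E1 = 2.75 x 10^-6/K

2.75 x 10^-6/K


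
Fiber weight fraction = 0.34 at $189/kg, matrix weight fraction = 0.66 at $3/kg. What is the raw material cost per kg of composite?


Cost = cost_f*Wf + cost_m*Wm = 189*0.34 + 3*0.66 = $66.24/kg

$66.24/kg


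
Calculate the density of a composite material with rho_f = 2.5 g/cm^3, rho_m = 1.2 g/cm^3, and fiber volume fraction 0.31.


rho_c = rho_f*Vf + rho_m*(1-Vf) = 2.5*0.31 + 1.2*0.69 = 1.603 g/cm^3

1.603 g/cm^3


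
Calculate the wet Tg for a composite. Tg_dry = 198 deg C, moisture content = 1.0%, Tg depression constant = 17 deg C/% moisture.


Tg_wet = Tg_dry - k*moisture = 198 - 17*1.0 = 181.0 deg C

181.0 deg C


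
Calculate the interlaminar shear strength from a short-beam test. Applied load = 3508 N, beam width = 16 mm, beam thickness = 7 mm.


ILSS = 3F/(4bh) = 3*3508/(4*16*7) = 23.49 MPa

23.49 MPa


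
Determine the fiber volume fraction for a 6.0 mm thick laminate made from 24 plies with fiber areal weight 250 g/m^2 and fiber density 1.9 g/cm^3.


Vf = n * FAW / (rho_f * h * 1000) = 24 * 250 / (1.9 * 6.0 * 1000) = 0.5263

0.5263


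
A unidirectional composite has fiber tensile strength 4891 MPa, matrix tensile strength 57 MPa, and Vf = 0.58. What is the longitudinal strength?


sigma_1 = sigma_f*Vf + sigma_m*(1-Vf) = 4891*0.58 + 57*0.42 = 2860.7 MPa

2860.7 MPa


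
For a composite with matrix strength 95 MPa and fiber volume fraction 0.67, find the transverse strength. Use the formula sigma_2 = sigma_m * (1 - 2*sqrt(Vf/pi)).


factor = 1 - 2*sqrt(0.67/pi) = 0.0764
sigma_2 = 95 * 0.0764 = 7.26 MPa

7.26 MPa


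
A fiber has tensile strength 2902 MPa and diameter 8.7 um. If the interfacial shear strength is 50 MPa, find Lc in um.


Lc = sigma_f * d / (2 * tau_i) = 2902 * 8.7 / (2 * 50) = 252.5 um

252.5 um


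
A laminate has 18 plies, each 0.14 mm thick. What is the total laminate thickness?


h = n * t_ply = 18 * 0.14 = 2.52 mm

2.52 mm


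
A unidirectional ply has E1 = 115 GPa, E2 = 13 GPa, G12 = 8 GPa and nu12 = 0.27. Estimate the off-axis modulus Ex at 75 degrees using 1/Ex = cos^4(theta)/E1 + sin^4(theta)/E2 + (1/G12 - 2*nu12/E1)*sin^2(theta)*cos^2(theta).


cos^4(75) = 0.004487, sin^4(75) = 0.870513, sin^2(75)*cos^2(75) = 0.0625
1/G12 - 2*nu12/E1 = 1/8 - 2*0.27/115 = 0.120304 GPa^-1
1/Ex = 0.004487/115 + 0.870513/13 + 0.120304*0.0625 = 0.0745206 GPa^-1
Ex = 13.42 GPa

13.42 GPa


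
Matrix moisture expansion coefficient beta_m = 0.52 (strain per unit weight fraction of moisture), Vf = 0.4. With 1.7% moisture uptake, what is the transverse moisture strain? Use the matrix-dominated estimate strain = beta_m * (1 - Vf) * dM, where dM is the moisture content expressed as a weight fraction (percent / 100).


dM = 1.7/100 = 0.017
strain = beta_m * (1-Vf) * dM = 0.52 * 0.6 * 0.017 = 0.005304

0.005304


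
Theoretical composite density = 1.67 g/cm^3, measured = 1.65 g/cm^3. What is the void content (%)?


Void% = (rho_theo - rho_actual)/rho_theo * 100 = (1.67 - 1.65)/1.67 * 100 = 1.2%

1.2%


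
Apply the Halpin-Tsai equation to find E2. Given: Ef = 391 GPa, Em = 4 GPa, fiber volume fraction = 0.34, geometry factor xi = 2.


eta = (Ef/Em - 1)/(Ef/Em + xi) = (97.75 - 1)/(97.75 + 2) = 0.9699
E2 = Em*(1+xi*eta*Vf)/(1-eta*Vf) = 9.9 GPa

9.9 GPa


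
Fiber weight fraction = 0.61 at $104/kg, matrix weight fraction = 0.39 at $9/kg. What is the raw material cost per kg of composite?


Cost = cost_f*Wf + cost_m*Wm = 104*0.61 + 9*0.39 = $66.95/kg

$66.95/kg


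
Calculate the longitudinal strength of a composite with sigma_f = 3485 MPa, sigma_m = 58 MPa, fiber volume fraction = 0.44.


sigma_1 = sigma_f*Vf + sigma_m*(1-Vf) = 3485*0.44 + 58*0.56 = 1565.9 MPa

1565.9 MPa


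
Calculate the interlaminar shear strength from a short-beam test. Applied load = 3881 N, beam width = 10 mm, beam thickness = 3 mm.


ILSS = 3F/(4bh) = 3*3881/(4*10*3) = 97.03 MPa

97.03 MPa


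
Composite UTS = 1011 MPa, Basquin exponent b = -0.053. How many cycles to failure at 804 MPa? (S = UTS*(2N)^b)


N = 0.5 * (S/UTS)^(1/b) = 0.5 * (804/1011)^(1/-0.053) = 37.6909 cycles

37.6909 cycles


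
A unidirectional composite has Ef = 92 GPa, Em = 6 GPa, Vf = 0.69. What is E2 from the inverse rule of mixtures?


1/E2 = Vf/Ef + (1-Vf)/Em = 0.69/92 + 0.31/6
E2 = 16.9 GPa

16.9 GPa


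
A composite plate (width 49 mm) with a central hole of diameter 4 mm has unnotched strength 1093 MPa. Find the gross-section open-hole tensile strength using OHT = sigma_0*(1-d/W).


OHT = sigma_0*(1-d/W) = 1093*(1-4/49) = 1003.8 MPa

1003.8 MPa
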